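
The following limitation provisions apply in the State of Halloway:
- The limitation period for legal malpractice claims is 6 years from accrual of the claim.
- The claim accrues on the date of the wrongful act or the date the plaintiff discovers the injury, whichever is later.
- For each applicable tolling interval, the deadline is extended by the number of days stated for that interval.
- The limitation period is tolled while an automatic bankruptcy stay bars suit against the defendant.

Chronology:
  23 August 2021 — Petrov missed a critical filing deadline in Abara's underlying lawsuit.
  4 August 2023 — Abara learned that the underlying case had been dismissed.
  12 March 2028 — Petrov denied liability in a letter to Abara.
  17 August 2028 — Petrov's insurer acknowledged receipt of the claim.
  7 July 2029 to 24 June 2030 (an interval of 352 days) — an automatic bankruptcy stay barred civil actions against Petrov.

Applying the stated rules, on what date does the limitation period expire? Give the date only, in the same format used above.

22 July 2030

Because discovery on 4 August 2023 post-dates the 23 August 2021 act, accrual under the later-of rule falls on 4 August 2023.
The untolled deadline — 6 years after 4 August 2023 — is 4 August 2029.
Because the automatic bankruptcy stay ran from 7 July 2029 to 24 June 2030, the deadline is extended by 352 days to 22 July 2030.
The other events in the timeline have no effect on the limitation period under the stated rules.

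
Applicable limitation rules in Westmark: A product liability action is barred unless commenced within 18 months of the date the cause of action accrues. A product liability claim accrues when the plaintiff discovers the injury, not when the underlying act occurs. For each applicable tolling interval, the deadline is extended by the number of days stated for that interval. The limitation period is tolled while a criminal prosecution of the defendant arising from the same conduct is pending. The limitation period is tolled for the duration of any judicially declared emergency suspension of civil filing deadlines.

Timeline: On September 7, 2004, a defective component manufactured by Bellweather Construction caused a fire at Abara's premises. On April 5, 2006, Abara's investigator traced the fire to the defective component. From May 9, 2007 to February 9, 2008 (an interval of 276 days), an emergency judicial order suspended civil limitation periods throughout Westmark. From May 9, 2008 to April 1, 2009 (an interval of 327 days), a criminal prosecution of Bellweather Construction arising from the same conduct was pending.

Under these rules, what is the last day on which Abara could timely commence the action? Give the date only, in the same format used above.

May 30, 2009

Under the discovery rule, the claim accrued on April 5, 2006, when Abara discovered the injury — not on the September 7, 2004 date of the underlying act.
Adding the 18 months base period to April 5, 2006 gives a deadline of October 5, 2007, before any tolling.
The period was tolled for 276 days by the emergency suspension of filing deadlines (May 9, 2007 to February 9, 2008), pushing the deadline to July 7, 2008.
Because the pending criminal prosecution ran from May 9, 2008 to April 1, 2009, the deadline is extended by 327 days to May 30, 2009.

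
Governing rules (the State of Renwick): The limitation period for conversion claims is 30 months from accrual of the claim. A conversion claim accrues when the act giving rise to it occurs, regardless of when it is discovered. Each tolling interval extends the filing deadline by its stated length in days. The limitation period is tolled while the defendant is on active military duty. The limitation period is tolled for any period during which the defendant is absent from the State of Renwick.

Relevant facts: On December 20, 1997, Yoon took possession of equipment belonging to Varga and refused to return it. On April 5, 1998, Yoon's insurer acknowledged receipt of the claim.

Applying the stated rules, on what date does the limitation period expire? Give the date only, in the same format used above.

June 20, 2000

The claim accrued on December 20, 1997, when the wrongful act occurred.
Adding the 30 months base period to December 20, 1997 gives a deadline of June 20, 2000, before any tolling.
The other events in the timeline have no effect on the limitation period under the stated rules.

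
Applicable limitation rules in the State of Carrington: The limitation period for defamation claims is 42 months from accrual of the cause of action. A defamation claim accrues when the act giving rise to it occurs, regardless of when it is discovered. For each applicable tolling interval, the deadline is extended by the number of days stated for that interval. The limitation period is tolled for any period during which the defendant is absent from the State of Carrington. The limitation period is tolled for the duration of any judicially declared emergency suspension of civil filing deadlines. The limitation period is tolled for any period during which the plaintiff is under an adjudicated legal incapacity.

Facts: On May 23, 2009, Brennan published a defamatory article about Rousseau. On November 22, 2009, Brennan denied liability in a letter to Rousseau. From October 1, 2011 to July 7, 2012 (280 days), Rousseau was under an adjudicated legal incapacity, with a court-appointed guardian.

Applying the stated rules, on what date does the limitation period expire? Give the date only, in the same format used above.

The limitation period began to run on May 23, 2009.
The untolled deadline — 42 months after May 23, 2009 — is November 23, 2012.
The plaintiff's legal incapacity from October 1, 2011 to July 7, 2012 tolled the period for 280 days, extending the deadline to August 30, 2013.
The other events in the timeline have no effect on the limitation period under the stated rules.

August 30, 2013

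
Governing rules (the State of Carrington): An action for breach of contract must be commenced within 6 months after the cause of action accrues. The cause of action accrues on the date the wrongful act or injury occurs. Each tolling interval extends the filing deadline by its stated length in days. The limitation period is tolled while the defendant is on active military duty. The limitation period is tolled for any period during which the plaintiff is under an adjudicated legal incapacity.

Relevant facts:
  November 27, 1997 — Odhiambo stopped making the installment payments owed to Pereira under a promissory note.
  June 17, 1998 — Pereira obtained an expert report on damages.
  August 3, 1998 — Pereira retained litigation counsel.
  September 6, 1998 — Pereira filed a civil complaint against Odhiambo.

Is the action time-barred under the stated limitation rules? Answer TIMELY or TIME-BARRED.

The cause of action accrued on November 27, 1997, the date of the act.
6 months from November 27, 1997 is May 27, 1998.
None of the other events listed affects the running of the period under the stated rules.
The September 6, 1998 filing falls after the May 27, 1998 deadline; the claim is time-barred.

TIME-BARRED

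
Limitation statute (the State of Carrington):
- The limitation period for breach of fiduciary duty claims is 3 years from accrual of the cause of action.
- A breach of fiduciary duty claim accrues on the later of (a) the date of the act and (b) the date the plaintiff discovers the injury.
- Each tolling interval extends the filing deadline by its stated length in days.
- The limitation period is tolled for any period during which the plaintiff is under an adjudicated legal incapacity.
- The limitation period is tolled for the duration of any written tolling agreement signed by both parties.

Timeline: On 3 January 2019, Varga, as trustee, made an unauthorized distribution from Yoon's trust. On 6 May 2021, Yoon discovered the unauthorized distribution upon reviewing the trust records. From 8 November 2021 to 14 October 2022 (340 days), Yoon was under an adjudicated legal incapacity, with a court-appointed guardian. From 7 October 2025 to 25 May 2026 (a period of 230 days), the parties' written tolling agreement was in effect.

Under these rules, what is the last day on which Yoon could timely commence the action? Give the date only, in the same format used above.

The claim accrued on 6 May 2021 — the later of the 3 January 2019 act and the 6 May 2021 discovery.
Adding the 3 years base period to 6 May 2021 gives a deadline of 6 May 2024, before any tolling.
Because the plaintiff's legal incapacity ran from 8 November 2021 to 14 October 2022, the deadline is extended by 340 days to 11 April 2025.
By the time the written tolling agreement began on 7 October 2025, the limitation period had already expired on 11 April 2025; that interval cannot revive it.

11 April 2025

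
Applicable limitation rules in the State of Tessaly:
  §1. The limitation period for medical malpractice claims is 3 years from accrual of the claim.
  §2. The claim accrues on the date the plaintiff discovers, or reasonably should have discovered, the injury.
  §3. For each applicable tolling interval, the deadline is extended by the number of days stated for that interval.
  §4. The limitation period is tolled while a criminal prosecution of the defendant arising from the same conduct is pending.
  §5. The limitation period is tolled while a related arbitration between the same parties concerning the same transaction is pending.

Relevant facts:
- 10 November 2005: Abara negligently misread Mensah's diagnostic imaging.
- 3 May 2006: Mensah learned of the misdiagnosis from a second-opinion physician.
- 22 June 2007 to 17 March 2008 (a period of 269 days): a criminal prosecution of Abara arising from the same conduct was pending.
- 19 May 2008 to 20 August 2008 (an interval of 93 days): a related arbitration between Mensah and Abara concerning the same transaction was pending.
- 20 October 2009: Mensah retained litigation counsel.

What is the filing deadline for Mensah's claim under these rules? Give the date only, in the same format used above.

The claim did not accrue until Mensah discovered the injury on 3 May 2006; the 10 November 2005 act date does not start the clock under the stated rule.
3 years from 3 May 2006 is 3 May 2009.
The pending criminal prosecution from 22 June 2007 to 17 March 2008 tolled the period for 269 days, extending the deadline to 27 January 2010.
Because the pending related arbitration ran from 19 May 2008 to 20 August 2008, the deadline is extended by 93 days to 30 April 2010.
None of the other events listed affects the running of the period under the stated rules.

30 April 2010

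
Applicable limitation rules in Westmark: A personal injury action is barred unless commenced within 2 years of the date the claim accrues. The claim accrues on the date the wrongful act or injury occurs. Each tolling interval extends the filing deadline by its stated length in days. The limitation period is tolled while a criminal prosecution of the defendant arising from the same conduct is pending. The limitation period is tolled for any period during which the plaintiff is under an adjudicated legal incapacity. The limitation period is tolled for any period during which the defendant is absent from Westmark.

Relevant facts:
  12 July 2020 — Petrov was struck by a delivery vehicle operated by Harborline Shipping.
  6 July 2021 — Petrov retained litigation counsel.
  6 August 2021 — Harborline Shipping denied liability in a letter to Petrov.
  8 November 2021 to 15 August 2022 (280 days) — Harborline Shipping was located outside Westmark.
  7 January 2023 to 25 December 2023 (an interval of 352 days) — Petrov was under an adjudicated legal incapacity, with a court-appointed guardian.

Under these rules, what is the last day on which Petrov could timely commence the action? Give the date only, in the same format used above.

The limitation period began to run on 12 July 2020.
Adding the 2 years base period to 12 July 2020 gives a deadline of 12 July 2022, before any tolling.
Because the defendant's absence from the jurisdiction ran from 8 November 2021 to 15 August 2022, the deadline is extended by 280 days to 18 April 2023.
The plaintiff's legal incapacity from 7 January 2023 to 25 December 2023 tolled the period for 352 days, extending the deadline to 4 April 2024.
Nothing else in the chronology tolls or restarts the period.

4 April 2024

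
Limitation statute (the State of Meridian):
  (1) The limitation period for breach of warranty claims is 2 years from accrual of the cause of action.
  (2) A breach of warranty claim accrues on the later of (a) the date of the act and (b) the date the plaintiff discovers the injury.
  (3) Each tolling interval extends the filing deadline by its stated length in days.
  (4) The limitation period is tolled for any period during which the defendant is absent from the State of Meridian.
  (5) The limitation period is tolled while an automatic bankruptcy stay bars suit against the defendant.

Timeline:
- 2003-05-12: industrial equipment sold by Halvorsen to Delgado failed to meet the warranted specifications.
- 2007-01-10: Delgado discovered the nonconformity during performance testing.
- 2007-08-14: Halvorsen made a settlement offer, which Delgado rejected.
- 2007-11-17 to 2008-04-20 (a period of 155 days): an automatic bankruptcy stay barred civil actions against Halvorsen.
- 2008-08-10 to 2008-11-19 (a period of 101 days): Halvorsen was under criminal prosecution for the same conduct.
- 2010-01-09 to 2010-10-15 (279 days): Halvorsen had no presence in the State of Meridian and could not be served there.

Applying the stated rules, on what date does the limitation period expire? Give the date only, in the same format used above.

2009-06-14

The claim accrued on 2007-01-10 — the later of the 2003-05-12 act and the 2007-01-10 discovery.
Adding the 2 years base period to 2007-01-10 gives a deadline of 2009-01-10, before any tolling.
The automatic bankruptcy stay from 2007-11-17 to 2008-04-20 tolled the period for 155 days, extending the deadline to 2009-06-14.
The defendant's absence from the jurisdiction starting 2010-01-09 came too late — the period had run on 2009-06-14 — and so does not extend the deadline.
No stated provision tolls the period for a criminal prosecution, so the interval from 2008-08-10 to 2008-11-19 has no effect on the deadline.
Nothing else in the chronology tolls or restarts the period.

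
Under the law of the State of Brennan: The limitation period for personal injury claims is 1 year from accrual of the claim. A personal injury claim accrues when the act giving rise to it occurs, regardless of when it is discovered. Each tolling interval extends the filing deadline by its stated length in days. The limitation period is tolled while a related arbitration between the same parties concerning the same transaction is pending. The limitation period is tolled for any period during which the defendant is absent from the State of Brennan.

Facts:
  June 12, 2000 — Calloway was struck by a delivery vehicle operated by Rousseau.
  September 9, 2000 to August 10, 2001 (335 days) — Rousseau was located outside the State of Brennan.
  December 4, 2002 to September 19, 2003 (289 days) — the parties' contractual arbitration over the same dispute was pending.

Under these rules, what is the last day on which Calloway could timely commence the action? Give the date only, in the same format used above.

May 13, 2002

The limitation period began to run on June 12, 2000.
1 year from June 12, 2000 is June 12, 2001.
The defendant's absence from the jurisdiction from September 9, 2000 to August 10, 2001 tolled the period for 335 days, extending the deadline to May 13, 2002.
The pending related arbitration starting December 4, 2002 came too late — the period had run on May 13, 2002 — and so does not extend the deadline.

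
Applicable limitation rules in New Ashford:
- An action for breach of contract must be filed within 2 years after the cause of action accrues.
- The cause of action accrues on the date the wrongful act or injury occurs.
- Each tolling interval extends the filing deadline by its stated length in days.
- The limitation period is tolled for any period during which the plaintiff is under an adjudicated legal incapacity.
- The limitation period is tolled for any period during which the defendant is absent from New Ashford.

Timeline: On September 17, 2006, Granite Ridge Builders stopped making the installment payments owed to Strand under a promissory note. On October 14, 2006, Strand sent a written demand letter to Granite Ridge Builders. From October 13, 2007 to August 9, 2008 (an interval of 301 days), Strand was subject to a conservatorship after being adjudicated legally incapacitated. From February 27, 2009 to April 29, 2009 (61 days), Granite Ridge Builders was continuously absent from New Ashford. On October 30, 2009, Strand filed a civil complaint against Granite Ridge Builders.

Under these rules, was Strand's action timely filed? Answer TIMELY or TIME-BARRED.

TIME-BARRED

The limitation period began to run on September 17, 2006.
Adding the 2 years base period to September 17, 2006 gives a deadline of September 17, 2008, before any tolling.
The period was tolled for 301 days by the plaintiff's legal incapacity (October 13, 2007 to August 9, 2008), pushing the deadline to July 15, 2009.
The period was tolled for 61 days by the defendant's absence from the jurisdiction (February 27, 2009 to April 29, 2009), pushing the deadline to September 14, 2009.
Nothing else in the chronology tolls or restarts the period.
Filing on October 30, 2009 missed the September 14, 2009 deadline — the action is time-barred.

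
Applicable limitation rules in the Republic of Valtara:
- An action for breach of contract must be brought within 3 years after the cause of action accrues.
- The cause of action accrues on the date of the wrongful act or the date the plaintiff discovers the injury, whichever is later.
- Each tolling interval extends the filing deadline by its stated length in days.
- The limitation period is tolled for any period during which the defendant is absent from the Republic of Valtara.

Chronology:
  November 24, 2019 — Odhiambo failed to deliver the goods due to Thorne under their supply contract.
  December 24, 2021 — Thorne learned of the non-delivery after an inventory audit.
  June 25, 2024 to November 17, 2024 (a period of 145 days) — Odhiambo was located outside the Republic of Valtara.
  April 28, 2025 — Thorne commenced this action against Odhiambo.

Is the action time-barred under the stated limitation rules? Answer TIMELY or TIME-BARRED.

The claim accrued on December 24, 2021 — the later of the November 24, 2019 act and the December 24, 2021 discovery.
The untolled deadline — 3 years after December 24, 2021 — is December 24, 2024.
The defendant's absence from the jurisdiction from June 25, 2024 to November 17, 2024 tolled the period for 145 days, extending the deadline to May 18, 2025.
Thorne filed on April 28, 2025, before the May 18, 2025 deadline, so the action is timely.

TIMELY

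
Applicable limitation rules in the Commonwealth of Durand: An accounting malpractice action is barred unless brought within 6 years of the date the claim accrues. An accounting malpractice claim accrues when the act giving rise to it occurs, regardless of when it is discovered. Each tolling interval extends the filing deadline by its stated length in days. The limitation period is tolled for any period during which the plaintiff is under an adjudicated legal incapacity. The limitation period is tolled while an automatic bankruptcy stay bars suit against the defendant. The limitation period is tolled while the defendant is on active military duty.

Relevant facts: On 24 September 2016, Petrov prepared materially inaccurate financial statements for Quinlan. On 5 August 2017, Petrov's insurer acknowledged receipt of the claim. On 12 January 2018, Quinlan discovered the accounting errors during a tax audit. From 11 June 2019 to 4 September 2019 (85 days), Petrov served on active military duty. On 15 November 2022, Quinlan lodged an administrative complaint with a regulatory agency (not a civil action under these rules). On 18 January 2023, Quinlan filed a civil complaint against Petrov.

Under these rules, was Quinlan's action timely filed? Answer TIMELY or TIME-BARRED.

Accrual is governed by the date of the act, so the period began to run on 24 September 2016; the later discovery on 12 January 2018 is irrelevant under the stated rule.
6 years from 24 September 2016 is 24 September 2022.
The period was tolled for 85 days by the defendant's active military service (11 June 2019 to 4 September 2019), pushing the deadline to 18 December 2022.
None of the other events listed affects the running of the period under the stated rules.
Quinlan filed on 18 January 2023, after the 18 December 2022 deadline, so the action is time-barred.

TIME-BARRED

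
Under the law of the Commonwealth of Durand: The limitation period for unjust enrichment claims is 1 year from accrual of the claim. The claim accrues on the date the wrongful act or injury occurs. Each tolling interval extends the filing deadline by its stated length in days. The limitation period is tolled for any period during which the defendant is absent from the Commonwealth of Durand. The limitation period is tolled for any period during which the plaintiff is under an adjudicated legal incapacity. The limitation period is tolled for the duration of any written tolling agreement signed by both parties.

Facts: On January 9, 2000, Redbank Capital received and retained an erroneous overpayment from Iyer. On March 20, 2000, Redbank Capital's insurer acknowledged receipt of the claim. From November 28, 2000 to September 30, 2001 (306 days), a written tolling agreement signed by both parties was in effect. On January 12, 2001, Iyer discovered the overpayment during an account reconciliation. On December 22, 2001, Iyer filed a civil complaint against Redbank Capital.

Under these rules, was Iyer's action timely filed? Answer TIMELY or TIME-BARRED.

TIME-BARRED

The claim accrued on January 9, 2000, when the wrongful act occurred; under the stated occurrence rule the January 12, 2001 discovery does not delay accrual.
1 year from January 9, 2000 is January 9, 2001.
Because the written tolling agreement ran from November 28, 2000 to September 30, 2001, the deadline is extended by 306 days to November 11, 2001.
None of the other events listed affects the running of the period under the stated rules.
Filing on December 22, 2001 missed the November 11, 2001 deadline — the action is time-barred.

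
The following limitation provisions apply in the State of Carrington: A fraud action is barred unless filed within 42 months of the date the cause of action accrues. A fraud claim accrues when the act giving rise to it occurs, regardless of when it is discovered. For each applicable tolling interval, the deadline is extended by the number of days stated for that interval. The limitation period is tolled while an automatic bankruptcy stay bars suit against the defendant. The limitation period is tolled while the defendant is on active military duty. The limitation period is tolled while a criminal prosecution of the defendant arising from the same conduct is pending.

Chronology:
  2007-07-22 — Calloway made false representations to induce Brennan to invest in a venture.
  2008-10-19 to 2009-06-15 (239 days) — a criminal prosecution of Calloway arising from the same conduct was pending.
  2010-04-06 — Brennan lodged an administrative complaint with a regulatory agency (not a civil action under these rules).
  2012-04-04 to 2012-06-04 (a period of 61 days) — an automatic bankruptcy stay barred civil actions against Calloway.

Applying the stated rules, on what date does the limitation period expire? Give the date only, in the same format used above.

2011-09-18

The cause of action accrued on 2007-07-22, the date of the act.
Adding the 42 months base period to 2007-07-22 gives a deadline of 2011-01-22, before any tolling.
The period was tolled for 239 days by the pending criminal prosecution (2008-10-19 to 2009-06-15), pushing the deadline to 2011-09-18.
The automatic bankruptcy stay from 2012-04-04 to 2012-06-04 began after the period had already run on 2011-09-18, so it has no tolling effect.
None of the other events listed affects the running of the period under the stated rules.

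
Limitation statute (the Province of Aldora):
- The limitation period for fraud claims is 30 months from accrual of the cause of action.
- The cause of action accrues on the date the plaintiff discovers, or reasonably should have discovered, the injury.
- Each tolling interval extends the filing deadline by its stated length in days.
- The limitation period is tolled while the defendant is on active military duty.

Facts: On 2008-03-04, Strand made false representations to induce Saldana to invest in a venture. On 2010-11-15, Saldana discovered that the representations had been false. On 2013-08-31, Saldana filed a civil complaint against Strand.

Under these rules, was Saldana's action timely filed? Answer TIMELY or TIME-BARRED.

TIME-BARRED

Under the discovery rule, the claim accrued on 2010-11-15, when Saldana discovered the injury — not on the 2008-03-04 date of the underlying act.
The untolled deadline — 30 months after 2010-11-15 — is 2013-05-15.
Saldana filed on 2013-08-31, after the 2013-05-15 deadline, so the action is time-barred.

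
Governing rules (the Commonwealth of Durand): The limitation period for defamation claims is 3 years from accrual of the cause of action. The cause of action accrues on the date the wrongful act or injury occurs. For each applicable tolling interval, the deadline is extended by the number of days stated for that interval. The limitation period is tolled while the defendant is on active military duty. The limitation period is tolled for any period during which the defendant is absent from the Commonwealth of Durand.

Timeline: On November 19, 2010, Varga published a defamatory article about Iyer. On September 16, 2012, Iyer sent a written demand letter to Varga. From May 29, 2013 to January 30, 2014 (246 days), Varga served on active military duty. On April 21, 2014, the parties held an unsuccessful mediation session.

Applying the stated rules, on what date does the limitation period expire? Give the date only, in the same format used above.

The claim accrued on November 19, 2010, when the wrongful act occurred.
3 years from November 19, 2010 is November 19, 2013.
The period was tolled for 246 days by the defendant's active military service (May 29, 2013 to January 30, 2014), pushing the deadline to July 23, 2014.
None of the other events listed affects the running of the period under the stated rules.

July 23, 2014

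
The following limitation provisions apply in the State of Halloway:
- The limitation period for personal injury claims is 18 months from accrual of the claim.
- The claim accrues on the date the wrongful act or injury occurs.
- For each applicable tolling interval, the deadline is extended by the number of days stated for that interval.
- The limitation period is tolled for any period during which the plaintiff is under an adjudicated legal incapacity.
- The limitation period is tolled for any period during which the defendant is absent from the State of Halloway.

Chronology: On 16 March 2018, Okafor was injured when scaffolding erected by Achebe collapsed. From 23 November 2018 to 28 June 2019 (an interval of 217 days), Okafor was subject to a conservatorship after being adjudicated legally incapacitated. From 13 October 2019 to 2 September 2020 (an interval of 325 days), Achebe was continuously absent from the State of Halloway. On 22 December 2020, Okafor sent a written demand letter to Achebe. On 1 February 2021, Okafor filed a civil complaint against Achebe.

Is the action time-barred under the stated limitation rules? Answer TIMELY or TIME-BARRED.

The claim accrued on 16 March 2018, when the wrongful act occurred.
18 months from 16 March 2018 is 16 September 2019.
The period was tolled for 217 days by the plaintiff's legal incapacity (23 November 2018 to 28 June 2019), pushing the deadline to 20 April 2020.
The period was tolled for 325 days by the defendant's absence from the jurisdiction (13 October 2019 to 2 September 2020), pushing the deadline to 11 March 2021.
None of the other events listed affects the running of the period under the stated rules.
Filing on 1 February 2021 beat the 11 March 2021 deadline — the action is timely.

TIMELY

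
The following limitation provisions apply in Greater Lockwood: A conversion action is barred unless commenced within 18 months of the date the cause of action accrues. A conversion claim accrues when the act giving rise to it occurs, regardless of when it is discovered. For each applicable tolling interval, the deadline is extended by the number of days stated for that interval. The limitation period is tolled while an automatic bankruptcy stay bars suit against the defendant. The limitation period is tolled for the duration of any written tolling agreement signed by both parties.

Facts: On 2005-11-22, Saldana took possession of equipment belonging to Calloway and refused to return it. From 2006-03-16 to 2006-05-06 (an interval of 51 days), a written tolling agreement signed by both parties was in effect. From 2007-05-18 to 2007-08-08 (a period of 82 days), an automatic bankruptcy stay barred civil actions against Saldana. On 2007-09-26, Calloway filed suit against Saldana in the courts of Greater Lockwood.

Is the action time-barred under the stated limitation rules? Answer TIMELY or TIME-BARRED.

TIMELY

The limitation period began to run on 2005-11-22.
Adding the 18 months base period to 2005-11-22 gives a deadline of 2007-05-22, before any tolling.
Because the written tolling agreement ran from 2006-03-16 to 2006-05-06, the deadline is extended by 51 days to 2007-07-12.
Because the automatic bankruptcy stay ran from 2007-05-18 to 2007-08-08, the deadline is extended by 82 days to 2007-10-02.
Filing on 2007-09-26 beat the 2007-10-02 deadline — the action is timely.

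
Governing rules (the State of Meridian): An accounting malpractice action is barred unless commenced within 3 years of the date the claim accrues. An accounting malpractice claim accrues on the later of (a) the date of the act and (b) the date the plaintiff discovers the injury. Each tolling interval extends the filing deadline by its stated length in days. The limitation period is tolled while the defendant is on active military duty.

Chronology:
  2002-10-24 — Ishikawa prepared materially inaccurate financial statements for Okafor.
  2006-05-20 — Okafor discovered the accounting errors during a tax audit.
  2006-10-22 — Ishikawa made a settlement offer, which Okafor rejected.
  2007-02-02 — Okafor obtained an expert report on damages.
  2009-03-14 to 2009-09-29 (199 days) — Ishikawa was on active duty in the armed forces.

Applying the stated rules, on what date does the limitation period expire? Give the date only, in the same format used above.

Taking the later of the act (2002-10-24) and discovery (2006-05-20), the claim accrued on 2006-05-20.
3 years from 2006-05-20 is 2009-05-20.
The defendant's active military service from 2009-03-14 to 2009-09-29 tolled the period for 199 days, extending the deadline to 2009-12-05.
Nothing else in the chronology tolls or restarts the period.

2009-12-05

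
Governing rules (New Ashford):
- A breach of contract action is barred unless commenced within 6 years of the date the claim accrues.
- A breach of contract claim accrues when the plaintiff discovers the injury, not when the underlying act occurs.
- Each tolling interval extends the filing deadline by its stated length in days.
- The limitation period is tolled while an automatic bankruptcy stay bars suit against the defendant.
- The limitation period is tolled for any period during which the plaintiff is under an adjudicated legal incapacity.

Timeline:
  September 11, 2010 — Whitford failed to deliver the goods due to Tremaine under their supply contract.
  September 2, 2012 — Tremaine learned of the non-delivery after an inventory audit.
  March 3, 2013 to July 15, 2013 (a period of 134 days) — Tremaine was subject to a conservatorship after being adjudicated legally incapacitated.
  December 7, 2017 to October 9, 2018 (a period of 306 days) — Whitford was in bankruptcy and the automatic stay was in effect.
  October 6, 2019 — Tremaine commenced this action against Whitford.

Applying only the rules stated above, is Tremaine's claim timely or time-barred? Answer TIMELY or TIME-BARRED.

Under the discovery rule, the claim accrued on September 2, 2012, when Tremaine discovered the injury — not on the September 11, 2010 date of the underlying act.
The untolled deadline — 6 years after September 2, 2012 — is September 2, 2018.
Because the plaintiff's legal incapacity ran from March 3, 2013 to July 15, 2013, the deadline is extended by 134 days to January 14, 2019.
Because the automatic bankruptcy stay ran from December 7, 2017 to October 9, 2018, the deadline is extended by 306 days to November 16, 2019.
The October 6, 2019 filing precedes the November 16, 2019 deadline; the claim is timely.

TIMELY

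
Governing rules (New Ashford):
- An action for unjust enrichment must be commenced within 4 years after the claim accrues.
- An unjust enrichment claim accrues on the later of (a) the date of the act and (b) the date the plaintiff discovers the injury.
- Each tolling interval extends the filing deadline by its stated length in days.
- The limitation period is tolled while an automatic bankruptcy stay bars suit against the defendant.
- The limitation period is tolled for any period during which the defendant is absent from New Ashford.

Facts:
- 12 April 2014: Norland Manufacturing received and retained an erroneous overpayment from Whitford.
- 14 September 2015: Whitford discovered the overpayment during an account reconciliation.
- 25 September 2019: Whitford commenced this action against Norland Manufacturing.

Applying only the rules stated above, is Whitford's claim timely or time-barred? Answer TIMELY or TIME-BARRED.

TIME-BARRED

Because discovery on 14 September 2015 post-dates the 12 April 2014 act, accrual under the later-of rule falls on 14 September 2015.
Adding the 4 years base period to 14 September 2015 gives a deadline of 14 September 2019, before any tolling.
Filing on 25 September 2019 missed the 14 September 2019 deadline — the action is time-barred.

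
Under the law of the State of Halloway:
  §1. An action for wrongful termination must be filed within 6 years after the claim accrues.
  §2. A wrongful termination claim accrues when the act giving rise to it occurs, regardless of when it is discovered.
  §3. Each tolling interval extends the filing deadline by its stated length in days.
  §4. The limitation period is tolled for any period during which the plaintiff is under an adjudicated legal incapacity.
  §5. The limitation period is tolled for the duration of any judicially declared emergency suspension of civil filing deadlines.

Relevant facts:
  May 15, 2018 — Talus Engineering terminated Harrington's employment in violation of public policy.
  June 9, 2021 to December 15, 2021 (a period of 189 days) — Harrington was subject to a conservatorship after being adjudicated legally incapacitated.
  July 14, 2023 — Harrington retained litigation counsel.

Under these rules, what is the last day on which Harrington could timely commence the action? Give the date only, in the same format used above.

November 20, 2024

The claim accrued on May 15, 2018, the date of the act.
Adding the 6 years base period to May 15, 2018 gives a deadline of May 15, 2024, before any tolling.
The period was tolled for 189 days by the plaintiff's legal incapacity (June 9, 2021 to December 15, 2021), pushing the deadline to November 20, 2024.
Nothing else in the chronology tolls or restarts the period.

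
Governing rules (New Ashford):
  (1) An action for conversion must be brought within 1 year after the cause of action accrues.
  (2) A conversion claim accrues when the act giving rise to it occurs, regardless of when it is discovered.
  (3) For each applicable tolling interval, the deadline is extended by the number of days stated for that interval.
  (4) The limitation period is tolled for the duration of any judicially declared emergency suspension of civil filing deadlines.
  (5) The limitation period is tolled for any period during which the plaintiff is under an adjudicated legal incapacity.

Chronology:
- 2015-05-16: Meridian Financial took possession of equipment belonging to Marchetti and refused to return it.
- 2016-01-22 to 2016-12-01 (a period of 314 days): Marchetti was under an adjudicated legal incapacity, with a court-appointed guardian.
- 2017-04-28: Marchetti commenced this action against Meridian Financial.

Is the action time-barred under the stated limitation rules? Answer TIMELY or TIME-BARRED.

The cause of action accrued on 2015-05-16, the date of the act.
The untolled deadline — 1 year after 2015-05-16 — is 2016-05-16.
The plaintiff's legal incapacity from 2016-01-22 to 2016-12-01 tolled the period for 314 days, extending the deadline to 2017-03-26.
The 2017-04-28 filing falls after the 2017-03-26 deadline; the claim is time-barred.

TIME-BARRED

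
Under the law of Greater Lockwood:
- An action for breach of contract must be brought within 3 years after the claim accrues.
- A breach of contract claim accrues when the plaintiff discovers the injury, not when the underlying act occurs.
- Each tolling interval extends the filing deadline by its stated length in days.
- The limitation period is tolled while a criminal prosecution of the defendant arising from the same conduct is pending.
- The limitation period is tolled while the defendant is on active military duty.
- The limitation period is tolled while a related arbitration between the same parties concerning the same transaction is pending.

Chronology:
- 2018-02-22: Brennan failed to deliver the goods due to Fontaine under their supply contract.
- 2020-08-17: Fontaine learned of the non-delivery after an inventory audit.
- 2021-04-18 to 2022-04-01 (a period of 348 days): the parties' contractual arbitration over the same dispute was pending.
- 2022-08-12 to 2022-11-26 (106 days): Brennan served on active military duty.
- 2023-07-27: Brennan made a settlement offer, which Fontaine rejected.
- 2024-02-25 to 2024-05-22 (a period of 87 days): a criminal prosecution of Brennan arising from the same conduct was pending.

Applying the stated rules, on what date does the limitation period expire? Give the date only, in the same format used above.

2025-02-08

Accrual is tied to discovery, so the period began on 2020-08-17 rather than on 2018-02-22 when the act occurred.
Adding the 3 years base period to 2020-08-17 gives a deadline of 2023-08-17, before any tolling.
Because the pending related arbitration ran from 2021-04-18 to 2022-04-01, the deadline is extended by 348 days to 2024-07-30.
The period was tolled for 106 days by the defendant's active military service (2022-08-12 to 2022-11-26), pushing the deadline to 2024-11-13.
The period was tolled for 87 days by the pending criminal prosecution (2024-02-25 to 2024-05-22), pushing the deadline to 2025-02-08.
The other events in the timeline have no effect on the limitation period under the stated rules.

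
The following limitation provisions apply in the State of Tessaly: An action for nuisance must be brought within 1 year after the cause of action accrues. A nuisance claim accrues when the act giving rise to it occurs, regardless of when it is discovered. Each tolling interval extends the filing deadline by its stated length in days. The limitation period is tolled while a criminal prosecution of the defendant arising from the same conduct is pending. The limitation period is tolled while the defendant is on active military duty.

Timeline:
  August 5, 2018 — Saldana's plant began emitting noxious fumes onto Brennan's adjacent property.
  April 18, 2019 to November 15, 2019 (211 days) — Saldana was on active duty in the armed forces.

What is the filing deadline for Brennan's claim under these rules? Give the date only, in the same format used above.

The cause of action accrued on August 5, 2018, the date of the act.
The untolled deadline — 1 year after August 5, 2018 — is August 5, 2019.
The period was tolled for 211 days by the defendant's active military service (April 18, 2019 to November 15, 2019), pushing the deadline to March 3, 2020.

March 3, 2020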